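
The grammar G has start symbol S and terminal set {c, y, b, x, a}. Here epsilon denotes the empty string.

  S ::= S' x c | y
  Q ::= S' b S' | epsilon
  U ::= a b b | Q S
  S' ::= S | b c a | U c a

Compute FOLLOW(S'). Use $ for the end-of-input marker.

{a, b, x, y}

FIRST(S): from S::=S' x c we get {a, b, y}; from S::=y we get {y}. So FIRST(S) = {a, b, y}.
FIRST(Q): from Q::=S' b S' we get {a, b, y}; from Q::=epsilon we get {epsilon}. So FIRST(Q) = {epsilon, a, b, y}.
FIRST(U): from U::=a b b we get {a}; from U::=Q S we get {a, b, y}. So FIRST(U) = {a, b, y}.
FIRST(S'): from S'::=S we get {a, b, y}; from S'::=b c a we get {b}; from S'::=U c a we get {a, b, y}. So FIRST(S') = {a, b, y}.
FOLLOW(S) includes $ since S is the start symbol.
FOLLOW(Q): in U::=Q S, Q is followed by S with FIRST {a, b, y}. Thus FOLLOW(Q) = {a, b, y}.
FOLLOW(U): in S'::=U c a, U is followed by c a with FIRST {c}. Thus FOLLOW(U) = {c}.
FOLLOW(S'): in S::=S' x c, S' is followed by x c with FIRST {x}; in Q::=S' b S' (occurrence 1), S' is followed by b S' with FIRST {b}; in Q::=S' b S' (occurrence 2), the suffix after S' is empty, so FOLLOW(S') ⊇ FOLLOW(Q) = {a, b, y}. Thus FOLLOW(S') = {a, b, x, y}.
FOLLOW(S): in U::=Q S, the suffix after S is empty, so FOLLOW(S) ⊇ FOLLOW(U) = {c}; in S'::=S, the suffix after S is empty, so FOLLOW(S) ⊇ FOLLOW(S') = {a, b, x, y}. Thus FOLLOW(S) = {$, a, b, c, x, y}.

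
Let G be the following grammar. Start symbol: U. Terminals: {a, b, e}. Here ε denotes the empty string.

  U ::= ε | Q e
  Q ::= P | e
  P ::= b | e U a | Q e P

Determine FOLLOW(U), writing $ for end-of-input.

{$, a}

FIRST(U) = {ε, b, e}  (via Q e)
FIRST(Q) = {b, e}  (via P)
FIRST(P) = {b, e}  (via Q e P)
FOLLOW(U) includes $ since U is the start symbol.
FOLLOW(U): in P::=e U a, U is followed by a with FIRST {a}. Thus FOLLOW(U) = {$, a}.
FOLLOW(Q): in U::=Q e, Q is followed by e with FIRST {e}; in P::=Q e P, Q is followed by e P with FIRST {e}. Thus FOLLOW(Q) = {e}.
FOLLOW(P): in Q::=P, the suffix after P is empty, so FOLLOW(P) ⊇ FOLLOW(Q) = {e}; in P::=Q e P, the suffix after P is empty (adds nothing new). Thus FOLLOW(P) = {e}.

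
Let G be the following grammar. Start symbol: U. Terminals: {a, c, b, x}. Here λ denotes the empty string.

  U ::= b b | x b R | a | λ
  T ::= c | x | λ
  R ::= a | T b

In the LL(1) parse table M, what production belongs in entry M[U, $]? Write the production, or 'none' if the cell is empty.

FIRST(U) = {λ, a, b, x}
FIRST(T) = {λ, c, x}
FIRST(R) = {a, b, c, x}  (via T b)
FOLLOW(U) includes $ since U is the start symbol.
FOLLOW(U): U appears on no right-hand side. Thus FOLLOW(U) = {$}.
For U ::= b b: FIRST(b b) = {b}, so it goes in M[U, t] for t ∈ {b}.
For U ::= x b R: FIRST(x b R) = {x}, so it goes in M[U, t] for t ∈ {x}.
For U ::= a: FIRST(a) = {a}, so it goes in M[U, t] for t ∈ {a}.
For U ::= λ: FIRST(λ) = {λ}, so it goes in M[U, t] for t ∈ {}; since λ ∈ FIRST, also for every t ∈ FOLLOW(U) = {$}.

U ::= λ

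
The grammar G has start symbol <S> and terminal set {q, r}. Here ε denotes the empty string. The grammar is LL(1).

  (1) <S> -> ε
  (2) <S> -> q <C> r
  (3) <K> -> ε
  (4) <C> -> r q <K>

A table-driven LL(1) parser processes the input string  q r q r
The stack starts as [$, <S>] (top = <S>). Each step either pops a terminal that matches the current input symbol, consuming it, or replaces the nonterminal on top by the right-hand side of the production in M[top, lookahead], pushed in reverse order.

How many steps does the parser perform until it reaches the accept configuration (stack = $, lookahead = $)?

step 1: stack=$ <S>  input=q r q r $  — expand <S> -> q <C> r
step 2: stack=$ r <C> q  input=q r q r $  — match q
step 3: stack=$ r <C>  input=r q r $  — expand <C> -> r q <K>
step 4: stack=$ r <K> q r  input=r q r $  — match r
step 5: stack=$ r <K> q  input=q r $  — match q
step 6: stack=$ r <K>  input=r $  — expand <K> -> ε
step 7: stack=$ r  input=r $  — match r
Accept reached after 7 steps.

7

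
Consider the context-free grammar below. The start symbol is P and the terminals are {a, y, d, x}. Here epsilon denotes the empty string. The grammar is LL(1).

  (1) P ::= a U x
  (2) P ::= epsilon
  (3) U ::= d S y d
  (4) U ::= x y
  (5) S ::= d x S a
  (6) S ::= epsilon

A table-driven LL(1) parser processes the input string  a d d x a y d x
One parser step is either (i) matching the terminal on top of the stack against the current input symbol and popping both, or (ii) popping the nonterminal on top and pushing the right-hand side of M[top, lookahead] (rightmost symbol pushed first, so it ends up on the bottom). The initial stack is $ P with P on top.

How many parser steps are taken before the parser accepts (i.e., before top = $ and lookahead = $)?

      Stack            Input              Action
   1  $ P              a d d x a y d x $  expand P ::= a U x
   2  $ x U a          a d d x a y d x $  match a
   3  $ x U            d d x a y d x $    expand U ::= d S y d
   4  $ x d y S d      d d x a y d x $    match d
   5  $ x d y S        d x a y d x $      expand S ::= d x S a
   6  $ x d y a S x d  d x a y d x $      match d
   7  $ x d y a S x    x a y d x $        match x
   8  $ x d y a S      a y d x $          expand S ::= epsilon
   9  $ x d y a        a y d x $          match a
  10  $ x d y          y d x $            match y
  11  $ x d            d x $              match d
  12  $ x              x $                match x
Accept reached after 12 steps.

12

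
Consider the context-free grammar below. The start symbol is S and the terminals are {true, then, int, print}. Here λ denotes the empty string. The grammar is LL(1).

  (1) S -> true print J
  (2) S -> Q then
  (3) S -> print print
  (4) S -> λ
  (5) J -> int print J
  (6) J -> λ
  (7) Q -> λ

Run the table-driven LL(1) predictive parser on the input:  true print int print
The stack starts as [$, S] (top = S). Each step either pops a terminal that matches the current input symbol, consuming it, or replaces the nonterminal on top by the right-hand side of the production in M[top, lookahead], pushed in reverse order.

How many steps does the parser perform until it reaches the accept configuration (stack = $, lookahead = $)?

     Stack           Input                   Action
  1  $ S             true print int print $  expand S -> true print J
  2  $ J print true  true print int print $  match true
  3  $ J print       print int print $       match print
  4  $ J             int print $             expand J -> int print J
  5  $ J print int   int print $             match int
  6  $ J print       print $                 match print
  7  $ J             $                       expand J -> λ
Accept reached after 7 steps.

7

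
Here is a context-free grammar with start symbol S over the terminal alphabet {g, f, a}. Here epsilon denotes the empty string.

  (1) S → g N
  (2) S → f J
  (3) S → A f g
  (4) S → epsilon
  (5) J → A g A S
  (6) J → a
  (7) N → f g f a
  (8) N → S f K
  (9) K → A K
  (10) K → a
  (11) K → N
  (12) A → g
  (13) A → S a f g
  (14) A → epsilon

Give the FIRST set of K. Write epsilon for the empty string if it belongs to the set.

{a, f, g}

FIRST(S): from S→g N we get {g}; from S→f J we get {f}; from S→A f g we get {a, f, g}; from S→epsilon we get {epsilon}. So FIRST(S) = {epsilon, a, f, g}.
FIRST(N): from N→f g f a we get {f}; from N→S f K we get {a, f, g}. So FIRST(N) = {a, f, g}.
FIRST(A): from A→g we get {g}; from A→S a f g we get {a, f, g}; from A→epsilon we get {epsilon}. So FIRST(A) = {epsilon, a, f, g}.
FIRST(J): from J→A g A S we get {a, f, g}; from J→a we get {a}. So FIRST(J) = {a, f, g}.
FIRST(K): from K→A K we get {a, f, g}; from K→a we get {a}; from K→N we get {a, f, g}. So FIRST(K) = {a, f, g}.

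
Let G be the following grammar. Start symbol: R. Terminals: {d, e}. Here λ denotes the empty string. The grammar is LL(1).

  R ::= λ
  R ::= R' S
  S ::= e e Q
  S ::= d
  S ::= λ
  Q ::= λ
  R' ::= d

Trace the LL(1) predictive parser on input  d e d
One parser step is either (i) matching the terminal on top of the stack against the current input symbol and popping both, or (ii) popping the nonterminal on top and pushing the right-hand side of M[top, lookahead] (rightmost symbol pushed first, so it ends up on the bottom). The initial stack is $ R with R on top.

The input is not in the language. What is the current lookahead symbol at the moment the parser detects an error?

     Stack    Input    Action
  1  $ R      d e d $  expand R ::= R' S
  2  $ S R'   d e d $  expand R' ::= d
  3  $ S d    d e d $  match d
  4  $ S      e d $    expand S ::= e e Q
  5  $ Q e e  e d $    match e
  6  $ Q e    d $      error: top is terminal e but lookahead is d

d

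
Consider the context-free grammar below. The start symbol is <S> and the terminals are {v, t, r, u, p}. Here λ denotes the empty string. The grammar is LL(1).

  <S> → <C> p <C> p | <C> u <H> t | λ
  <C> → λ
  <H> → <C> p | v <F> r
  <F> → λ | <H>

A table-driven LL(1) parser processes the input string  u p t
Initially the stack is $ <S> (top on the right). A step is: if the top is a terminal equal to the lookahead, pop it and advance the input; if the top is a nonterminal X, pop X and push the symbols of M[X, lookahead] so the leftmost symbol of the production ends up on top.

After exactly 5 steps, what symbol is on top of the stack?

p

     Stack          Input    Action
  1  $ <S>          u p t $  expand <S> → <C> u <H> t
  2  $ t <H> u <C>  u p t $  expand <C> → λ
  3  $ t <H> u      u p t $  match u
  4  $ t <H>        p t $    expand <H> → <C> p
  5  $ t p <C>      p t $    expand <C> → λ
Stack after step 5: $ t p (top = p).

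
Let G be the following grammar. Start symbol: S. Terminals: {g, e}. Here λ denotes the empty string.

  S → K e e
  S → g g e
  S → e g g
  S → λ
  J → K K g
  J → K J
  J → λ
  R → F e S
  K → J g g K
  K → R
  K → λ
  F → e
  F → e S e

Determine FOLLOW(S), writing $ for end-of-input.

{$, e, g}

FIRST(F): from F→e we get {e}; from F→e S e we get {e}. So FIRST(F) = {e}.
FIRST(R): from R→F e S we get {e}. So FIRST(R) = {e}.
FIRST(S): from S→K e e we get {e, g}; from S→g g e we get {g}; from S→e g g we get {e}; from S→λ we get {λ}. So FIRST(S) = {λ, e, g}.
FIRST(J): from J→K K g we get {e, g}; from J→K J we get {λ, e, g}; from J→λ we get {λ}. So FIRST(J) = {λ, e, g}.
FIRST(K): from K→J g g K we get {e, g}; from K→R we get {e}; from K→λ we get {λ}. So FIRST(K) = {λ, e, g}.
FOLLOW(S) includes $ since S is the start symbol.
FOLLOW(J): in J→K J, the suffix after J is empty (adds nothing new); in K→J g g K, J is followed by g g K with FIRST {g}. Thus FOLLOW(J) = {g}.
FOLLOW(K): in S→K e e, K is followed by e e with FIRST {e}; in J→K K g (occurrence 1), K is followed by K g with FIRST {e, g}; in J→K K g (occurrence 2), K is followed by g with FIRST {g}; in J→K J, K is followed by J with FIRST {λ, e, g}; in J→K J, the suffix after K is nullable, so FOLLOW(K) ⊇ FOLLOW(J) = {g}; in K→J g g K, the suffix after K is empty (adds nothing new). Thus FOLLOW(K) = {e, g}.
FOLLOW(R): in K→R, the suffix after R is empty, so FOLLOW(R) ⊇ FOLLOW(K) = {e, g}. Thus FOLLOW(R) = {e, g}.
FOLLOW(S): in R→F e S, the suffix after S is empty, so FOLLOW(S) ⊇ FOLLOW(R) = {e, g}; in F→e S e, S is followed by e with FIRST {e}. Thus FOLLOW(S) = {$, e, g}.
FOLLOW(F): in R→F e S, F is followed by e S with FIRST {e}. Thus FOLLOW(F) = {e}.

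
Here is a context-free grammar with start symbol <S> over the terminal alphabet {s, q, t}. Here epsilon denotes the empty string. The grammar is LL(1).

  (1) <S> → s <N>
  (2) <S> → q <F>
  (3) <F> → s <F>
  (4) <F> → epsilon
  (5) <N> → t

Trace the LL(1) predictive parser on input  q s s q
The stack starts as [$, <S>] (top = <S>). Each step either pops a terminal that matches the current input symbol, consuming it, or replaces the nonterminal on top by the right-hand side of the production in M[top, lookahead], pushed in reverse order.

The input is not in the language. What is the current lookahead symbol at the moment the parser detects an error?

     Stack    Input      Action
  1  $ <S>    q s s q $  expand <S> → q <F>
  2  $ <F> q  q s s q $  match q
  3  $ <F>    s s q $    expand <F> → s <F>
  4  $ <F> s  s s q $    match s
  5  $ <F>    s q $      expand <F> → s <F>
  6  $ <F> s  s q $      match s
  7  $ <F>    q $        error: M[<F>, q] is empty

q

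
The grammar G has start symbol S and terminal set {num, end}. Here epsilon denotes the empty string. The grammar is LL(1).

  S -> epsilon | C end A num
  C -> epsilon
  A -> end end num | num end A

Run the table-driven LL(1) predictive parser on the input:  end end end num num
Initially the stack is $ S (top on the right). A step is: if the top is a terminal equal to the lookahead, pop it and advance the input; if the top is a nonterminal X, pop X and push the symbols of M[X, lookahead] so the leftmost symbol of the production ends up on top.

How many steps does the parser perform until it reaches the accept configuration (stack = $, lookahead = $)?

8

step 1: stack=$ S  input=end end end num num $  — expand S -> C end A num
step 2: stack=$ num A end C  input=end end end num num $  — expand C -> epsilon
step 3: stack=$ num A end  input=end end end num num $  — match end
step 4: stack=$ num A  input=end end num num $  — expand A -> end end num
step 5: stack=$ num num end end  input=end end num num $  — match end
step 6: stack=$ num num end  input=end num num $  — match end
step 7: stack=$ num num  input=num num $  — match num
step 8: stack=$ num  input=num $  — match num
Accept reached after 8 steps.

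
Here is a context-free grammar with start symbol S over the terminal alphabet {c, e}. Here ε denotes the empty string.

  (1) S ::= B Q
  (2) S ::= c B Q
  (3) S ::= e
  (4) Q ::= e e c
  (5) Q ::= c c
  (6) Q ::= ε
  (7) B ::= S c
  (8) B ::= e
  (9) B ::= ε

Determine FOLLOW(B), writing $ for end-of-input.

{$, c, e}

FIRST(Q) = {ε, c, e}
FIRST(S) = {ε, c, e}  (via B Q)
FIRST(B) = {ε, c, e}  (via S c)
FOLLOW(S) includes $ since S is the start symbol.
FOLLOW(S): in B::=S c, S is followed by c with FIRST {c}. Thus FOLLOW(S) = {$, c}.
FOLLOW(Q): in S::=B Q, the suffix after Q is empty, so FOLLOW(Q) ⊇ FOLLOW(S) = {$, c}; in S::=c B Q, the suffix after Q is empty, so FOLLOW(Q) ⊇ FOLLOW(S) = {$, c}. Thus FOLLOW(Q) = {$, c}.
FOLLOW(B): in S::=B Q, B is followed by Q with FIRST {ε, c, e}; in S::=B Q, the suffix after B is nullable, so FOLLOW(B) ⊇ FOLLOW(S) = {$, c}; in S::=c B Q, B is followed by Q with FIRST {ε, c, e}; in S::=c B Q, the suffix after B is nullable, so FOLLOW(B) ⊇ FOLLOW(S) = {$, c}. Thus FOLLOW(B) = {$, c, e}.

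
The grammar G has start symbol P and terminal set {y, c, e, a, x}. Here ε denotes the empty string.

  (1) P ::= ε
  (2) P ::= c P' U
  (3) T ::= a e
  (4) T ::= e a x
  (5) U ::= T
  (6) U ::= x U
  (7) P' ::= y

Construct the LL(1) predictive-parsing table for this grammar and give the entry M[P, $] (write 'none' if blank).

FIRST(P) = {ε, c}
FIRST(T) = {a, e}
FIRST(P') = {y}
FIRST(U) = {a, e, x}  (via T)
FOLLOW(P) includes $ since P is the start symbol.
FOLLOW(P): P appears on no right-hand side. Thus FOLLOW(P) = {$}.
For P ::= ε: FIRST(ε) = {ε}, so it goes in M[P, t] for t ∈ {}; since ε ∈ FIRST, also for every t ∈ FOLLOW(P) = {$}.
For P ::= c P' U: FIRST(c P' U) = {c}, so it goes in M[P, t] for t ∈ {c}.

P ::= ε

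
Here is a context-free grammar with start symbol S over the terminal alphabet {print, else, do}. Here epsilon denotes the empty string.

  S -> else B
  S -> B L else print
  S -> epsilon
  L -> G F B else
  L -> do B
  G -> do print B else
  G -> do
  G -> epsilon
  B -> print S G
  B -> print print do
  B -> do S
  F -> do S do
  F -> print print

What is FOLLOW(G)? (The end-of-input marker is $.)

FIRST(G): from G->do print B else we get {do}; from G->do we get {do}; from G->epsilon we get {epsilon}. So FIRST(G) = {epsilon, do}.
FIRST(B): from B->print S G we get {print}; from B->print print do we get {print}; from B->do S we get {do}. So FIRST(B) = {do, print}.
FIRST(F): from F->do S do we get {do}; from F->print print we get {print}. So FIRST(F) = {do, print}.
FIRST(S): from S->else B we get {else}; from S->B L else print we get {do, print}; from S->epsilon we get {epsilon}. So FIRST(S) = {epsilon, do, else, print}.
FIRST(L): from L->G F B else we get {do, print}; from L->do B we get {do}. So FIRST(L) = {do, print}.
FOLLOW(S) includes $ since S is the start symbol.
FOLLOW(L): in S->B L else print, L is followed by else print with FIRST {else}. Thus FOLLOW(L) = {else}.
FOLLOW(F): in L->G F B else, F is followed by B else with FIRST {do, print}. Thus FOLLOW(F) = {do, print}.
FOLLOW(S): in B->print S G, S is followed by G with FIRST {epsilon, do}; in B->print S G, the suffix after S is nullable, so FOLLOW(S) ⊇ FOLLOW(B) = {$, do, else, print}; in B->do S, the suffix after S is empty, so FOLLOW(S) ⊇ FOLLOW(B) = {$, do, else, print}; in F->do S do, S is followed by do with FIRST {do}. Thus FOLLOW(S) = {$, do, else, print}.
FOLLOW(B): in S->else B, the suffix after B is empty, so FOLLOW(B) ⊇ FOLLOW(S) = {$, do, else, print}; in S->B L else print, B is followed by L else print with FIRST {do, print}; in L->G F B else, B is followed by else with FIRST {else}; in L->do B, the suffix after B is empty, so FOLLOW(B) ⊇ FOLLOW(L) = {else}; in G->do print B else, B is followed by else with FIRST {else}. Thus FOLLOW(B) = {$, do, else, print}.
FOLLOW(G): in L->G F B else, G is followed by F B else with FIRST {do, print}; in B->print S G, the suffix after G is empty, so FOLLOW(G) ⊇ FOLLOW(B) = {$, do, else, print}. Thus FOLLOW(G) = {$, do, else, print}.

{$, do, else, print}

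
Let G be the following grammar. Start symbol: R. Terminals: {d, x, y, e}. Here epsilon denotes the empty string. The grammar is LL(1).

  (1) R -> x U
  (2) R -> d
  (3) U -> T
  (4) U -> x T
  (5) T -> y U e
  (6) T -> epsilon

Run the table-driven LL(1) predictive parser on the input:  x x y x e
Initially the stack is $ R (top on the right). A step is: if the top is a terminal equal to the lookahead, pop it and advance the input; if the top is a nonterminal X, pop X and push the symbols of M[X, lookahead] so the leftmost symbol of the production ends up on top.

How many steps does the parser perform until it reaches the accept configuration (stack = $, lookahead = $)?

      Stack    Input        Action
   1  $ R      x x y x e $  expand R -> x U
   2  $ U x    x x y x e $  match x
   3  $ U      x y x e $    expand U -> x T
   4  $ T x    x y x e $    match x
   5  $ T      y x e $      expand T -> y U e
   6  $ e U y  y x e $      match y
   7  $ e U    x e $        expand U -> x T
   8  $ e T x  x e $        match x
   9  $ e T    e $          expand T -> epsilon
  10  $ e      e $          match e
Accept reached after 10 steps.

10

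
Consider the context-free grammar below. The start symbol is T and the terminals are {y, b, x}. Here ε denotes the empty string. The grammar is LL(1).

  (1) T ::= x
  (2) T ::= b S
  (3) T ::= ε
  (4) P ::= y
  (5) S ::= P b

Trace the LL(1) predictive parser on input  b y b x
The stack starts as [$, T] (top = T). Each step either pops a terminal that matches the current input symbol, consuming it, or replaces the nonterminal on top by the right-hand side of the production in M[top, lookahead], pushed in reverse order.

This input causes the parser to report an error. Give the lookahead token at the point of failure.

x

step 1: stack=$ T  input=b y b x $  — expand T ::= b S
step 2: stack=$ S b  input=b y b x $  — match b
step 3: stack=$ S  input=y b x $  — expand S ::= P b
step 4: stack=$ b P  input=y b x $  — expand P ::= y
step 5: stack=$ b y  input=y b x $  — match y
step 6: stack=$ b  input=b x $  — match b
step 7: stack=$  input=x $  — error: stack empty but input remains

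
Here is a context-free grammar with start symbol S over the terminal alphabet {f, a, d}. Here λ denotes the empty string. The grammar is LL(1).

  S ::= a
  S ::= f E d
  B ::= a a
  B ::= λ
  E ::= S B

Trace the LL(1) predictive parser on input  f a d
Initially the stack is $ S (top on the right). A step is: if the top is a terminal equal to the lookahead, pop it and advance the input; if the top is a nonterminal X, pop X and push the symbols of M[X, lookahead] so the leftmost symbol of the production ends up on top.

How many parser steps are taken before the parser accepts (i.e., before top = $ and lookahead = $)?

7

step 1: stack=$ S  input=f a d $  — expand S ::= f E d
step 2: stack=$ d E f  input=f a d $  — match f
step 3: stack=$ d E  input=a d $  — expand E ::= S B
step 4: stack=$ d B S  input=a d $  — expand S ::= a
step 5: stack=$ d B a  input=a d $  — match a
step 6: stack=$ d B  input=d $  — expand B ::= λ
step 7: stack=$ d  input=d $  — match d
Accept reached after 7 steps.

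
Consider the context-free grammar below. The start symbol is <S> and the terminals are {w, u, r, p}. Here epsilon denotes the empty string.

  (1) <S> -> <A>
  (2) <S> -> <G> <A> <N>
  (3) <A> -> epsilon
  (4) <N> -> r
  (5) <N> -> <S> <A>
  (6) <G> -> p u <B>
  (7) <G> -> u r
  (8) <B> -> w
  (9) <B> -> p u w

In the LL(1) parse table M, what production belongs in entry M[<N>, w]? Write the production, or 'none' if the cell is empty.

FIRST(<A>) = {epsilon}
FIRST(<G>) = {p, u}
FIRST(<B>) = {p, w}
FIRST(<S>) = {epsilon, p, u}  (via <A>, <G> <A> <N>)
FIRST(<N>) = {epsilon, p, r, u}  (via <S> <A>)
FOLLOW(<S>) includes $ since <S> is the start symbol.
FOLLOW(<S>): in <N>-><S> <A>, <S> is followed by <A> with FIRST {epsilon}; in <N>-><S> <A>, the suffix after <S> is nullable, so FOLLOW(<S>) ⊇ FOLLOW(<N>) = {$}. Thus FOLLOW(<S>) = {$}.
FOLLOW(<N>): in <S>-><G> <A> <N>, the suffix after <N> is empty, so FOLLOW(<N>) ⊇ FOLLOW(<S>) = {$}. Thus FOLLOW(<N>) = {$}.
For <N> -> r: FIRST(r) = {r}, so it goes in M[<N>, t] for t ∈ {r}.
For <N> -> <S> <A>: FIRST(<S> <A>) = {epsilon, p, u}, so it goes in M[<N>, t] for t ∈ {p, u}; since epsilon ∈ FIRST, also for every t ∈ FOLLOW(<N>) = {$}.
None of these place a production in M[<N>, w].

none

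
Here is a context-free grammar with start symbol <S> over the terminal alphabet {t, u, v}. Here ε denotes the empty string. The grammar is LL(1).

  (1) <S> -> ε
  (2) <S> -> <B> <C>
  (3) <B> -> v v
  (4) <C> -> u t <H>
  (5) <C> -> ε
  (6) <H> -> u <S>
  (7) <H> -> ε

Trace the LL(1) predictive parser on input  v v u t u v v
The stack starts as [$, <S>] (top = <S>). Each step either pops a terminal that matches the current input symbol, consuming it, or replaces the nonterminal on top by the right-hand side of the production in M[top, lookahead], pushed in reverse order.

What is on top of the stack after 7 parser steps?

<H>

step 1: stack=$ <S>  input=v v u t u v v $  — expand <S> -> <B> <C>
step 2: stack=$ <C> <B>  input=v v u t u v v $  — expand <B> -> v v
step 3: stack=$ <C> v v  input=v v u t u v v $  — match v
step 4: stack=$ <C> v  input=v u t u v v $  — match v
step 5: stack=$ <C>  input=u t u v v $  — expand <C> -> u t <H>
step 6: stack=$ <H> t u  input=u t u v v $  — match u
step 7: stack=$ <H> t  input=t u v v $  — match t
Stack after step 7: $ <H> (top = <H>).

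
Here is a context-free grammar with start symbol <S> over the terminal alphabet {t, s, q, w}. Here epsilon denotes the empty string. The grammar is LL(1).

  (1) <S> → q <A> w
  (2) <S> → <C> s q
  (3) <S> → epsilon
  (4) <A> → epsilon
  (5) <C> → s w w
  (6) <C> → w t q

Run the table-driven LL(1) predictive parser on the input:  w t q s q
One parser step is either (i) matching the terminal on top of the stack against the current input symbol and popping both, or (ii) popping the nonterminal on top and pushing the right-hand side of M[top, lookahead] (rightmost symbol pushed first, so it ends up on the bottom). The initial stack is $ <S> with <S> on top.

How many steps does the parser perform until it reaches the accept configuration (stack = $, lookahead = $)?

7

step 1: stack=$ <S>  input=w t q s q $  — expand <S> → <C> s q
step 2: stack=$ q s <C>  input=w t q s q $  — expand <C> → w t q
step 3: stack=$ q s q t w  input=w t q s q $  — match w
step 4: stack=$ q s q t  input=t q s q $  — match t
step 5: stack=$ q s q  input=q s q $  — match q
step 6: stack=$ q s  input=s q $  — match s
step 7: stack=$ q  input=q $  — match q
Accept reached after 7 steps.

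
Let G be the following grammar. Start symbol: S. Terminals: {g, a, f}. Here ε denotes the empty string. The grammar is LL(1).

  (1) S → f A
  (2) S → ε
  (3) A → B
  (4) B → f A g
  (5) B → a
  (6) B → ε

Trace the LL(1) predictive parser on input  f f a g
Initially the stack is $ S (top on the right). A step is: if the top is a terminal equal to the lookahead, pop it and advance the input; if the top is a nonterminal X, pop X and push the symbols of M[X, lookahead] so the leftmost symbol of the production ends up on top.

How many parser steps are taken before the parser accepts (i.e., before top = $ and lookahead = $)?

     Stack    Input      Action
  1  $ S      f f a g $  expand S → f A
  2  $ A f    f f a g $  match f
  3  $ A      f a g $    expand A → B
  4  $ B      f a g $    expand B → f A g
  5  $ g A f  f a g $    match f
  6  $ g A    a g $      expand A → B
  7  $ g B    a g $      expand B → a
  8  $ g a    a g $      match a
  9  $ g      g $        match g
Accept reached after 9 steps.

9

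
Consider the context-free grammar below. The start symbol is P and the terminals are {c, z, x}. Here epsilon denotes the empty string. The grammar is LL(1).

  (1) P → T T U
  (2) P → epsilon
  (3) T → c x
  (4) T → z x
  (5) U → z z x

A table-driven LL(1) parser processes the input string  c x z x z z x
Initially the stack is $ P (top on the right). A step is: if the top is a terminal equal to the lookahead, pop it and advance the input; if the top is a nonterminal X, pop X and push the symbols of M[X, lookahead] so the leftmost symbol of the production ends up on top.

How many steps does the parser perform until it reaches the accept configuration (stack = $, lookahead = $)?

step 1: stack=$ P  input=c x z x z z x $  — expand P → T T U
step 2: stack=$ U T T  input=c x z x z z x $  — expand T → c x
step 3: stack=$ U T x c  input=c x z x z z x $  — match c
step 4: stack=$ U T x  input=x z x z z x $  — match x
step 5: stack=$ U T  input=z x z z x $  — expand T → z x
step 6: stack=$ U x z  input=z x z z x $  — match z
step 7: stack=$ U x  input=x z z x $  — match x
step 8: stack=$ U  input=z z x $  — expand U → z z x
step 9: stack=$ x z z  input=z z x $  — match z
step 10: stack=$ x z  input=z x $  — match z
step 11: stack=$ x  input=x $  — match x
Accept reached after 11 steps.

11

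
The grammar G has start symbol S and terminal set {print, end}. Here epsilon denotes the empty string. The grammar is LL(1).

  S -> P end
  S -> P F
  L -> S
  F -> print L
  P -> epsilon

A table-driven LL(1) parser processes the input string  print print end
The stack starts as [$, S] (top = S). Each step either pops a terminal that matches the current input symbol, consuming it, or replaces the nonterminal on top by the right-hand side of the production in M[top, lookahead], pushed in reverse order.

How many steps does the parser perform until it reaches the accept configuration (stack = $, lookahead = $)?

13

      Stack      Input              Action
   1  $ S        print print end $  expand S -> P F
   2  $ F P      print print end $  expand P -> epsilon
   3  $ F        print print end $  expand F -> print L
   4  $ L print  print print end $  match print
   5  $ L        print end $        expand L -> S
   6  $ S        print end $        expand S -> P F
   7  $ F P      print end $        expand P -> epsilon
   8  $ F        print end $        expand F -> print L
   9  $ L print  print end $        match print
  10  $ L        end $              expand L -> S
  11  $ S        end $              expand S -> P end
  12  $ end P    end $              expand P -> epsilon
  13  $ end      end $              match end
Accept reached after 13 steps.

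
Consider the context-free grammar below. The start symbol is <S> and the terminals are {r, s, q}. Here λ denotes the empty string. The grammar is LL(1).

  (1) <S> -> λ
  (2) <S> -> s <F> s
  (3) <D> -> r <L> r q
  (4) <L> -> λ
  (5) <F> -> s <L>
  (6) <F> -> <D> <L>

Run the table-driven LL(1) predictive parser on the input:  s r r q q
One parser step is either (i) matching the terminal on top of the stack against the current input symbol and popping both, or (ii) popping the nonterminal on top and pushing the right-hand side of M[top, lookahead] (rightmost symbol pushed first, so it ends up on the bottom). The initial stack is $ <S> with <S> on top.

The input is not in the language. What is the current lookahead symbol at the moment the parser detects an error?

q

step 1: stack=$ <S>  input=s r r q q $  — expand <S> -> s <F> s
step 2: stack=$ s <F> s  input=s r r q q $  — match s
step 3: stack=$ s <F>  input=r r q q $  — expand <F> -> <D> <L>
step 4: stack=$ s <L> <D>  input=r r q q $  — expand <D> -> r <L> r q
step 5: stack=$ s <L> q r <L> r  input=r r q q $  — match r
step 6: stack=$ s <L> q r <L>  input=r q q $  — expand <L> -> λ
step 7: stack=$ s <L> q r  input=r q q $  — match r
step 8: stack=$ s <L> q  input=q q $  — match q
step 9: stack=$ s <L>  input=q $  — error: M[<L>, q] is empty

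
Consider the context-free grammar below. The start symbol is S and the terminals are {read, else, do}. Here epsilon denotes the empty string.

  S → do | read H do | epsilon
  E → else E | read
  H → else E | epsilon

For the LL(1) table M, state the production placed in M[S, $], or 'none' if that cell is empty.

S → epsilon

FIRST(S): from S→do we get {do}; from S→read H do we get {read}; from S→epsilon we get {epsilon}. So FIRST(S) = {epsilon, do, read}.
FIRST(E): from E→else E we get {else}; from E→read we get {read}. So FIRST(E) = {else, read}.
FIRST(H): from H→else E we get {else}; from H→epsilon we get {epsilon}. So FIRST(H) = {epsilon, else}.
FOLLOW(S) includes $ since S is the start symbol.
FOLLOW(S): S appears on no right-hand side. Thus FOLLOW(S) = {$}.
For S → do: FIRST(do) = {do}, so it goes in M[S, t] for t ∈ {do}.
For S → read H do: FIRST(read H do) = {read}, so it goes in M[S, t] for t ∈ {read}.
For S → epsilon: FIRST(epsilon) = {epsilon}, so it goes in M[S, t] for t ∈ {}; since epsilon ∈ FIRST, also for every t ∈ FOLLOW(S) = {$}.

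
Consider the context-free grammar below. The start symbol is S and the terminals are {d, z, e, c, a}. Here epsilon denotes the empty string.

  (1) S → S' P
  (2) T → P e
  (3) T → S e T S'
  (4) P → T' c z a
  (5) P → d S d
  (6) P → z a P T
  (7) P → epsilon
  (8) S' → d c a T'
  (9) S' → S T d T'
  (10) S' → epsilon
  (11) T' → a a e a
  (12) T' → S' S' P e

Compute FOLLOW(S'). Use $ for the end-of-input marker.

FIRST(S): from S→S' P we get {epsilon, a, d, e, z}. So FIRST(S) = {epsilon, a, d, e, z}.
FIRST(T): from T→P e we get {a, d, e, z}; from T→S e T S' we get {a, d, e, z}. So FIRST(T) = {a, d, e, z}.
FIRST(S'): from S'→d c a T' we get {d}; from S'→S T d T' we get {a, d, e, z}; from S'→epsilon we get {epsilon}. So FIRST(S') = {epsilon, a, d, e, z}.
FIRST(P): from P→T' c z a we get {a, d, e, z}; from P→d S d we get {d}; from P→z a P T we get {z}; from P→epsilon we get {epsilon}. So FIRST(P) = {epsilon, a, d, e, z}.
FIRST(T'): from T'→a a e a we get {a}; from T'→S' S' P e we get {a, d, e, z}. So FIRST(T') = {a, d, e, z}.
FOLLOW(S) includes $ since S is the start symbol.
FOLLOW(S): in T→S e T S', S is followed by e T S' with FIRST {e}; in P→d S d, S is followed by d with FIRST {d}; in S'→S T d T', S is followed by T d T' with FIRST {a, d, e, z}. Thus FOLLOW(S) = {$, a, d, e, z}.
FOLLOW(P): in S→S' P, the suffix after P is empty, so FOLLOW(P) ⊇ FOLLOW(S) = {$, a, d, e, z}; in T→P e, P is followed by e with FIRST {e}; in P→z a P T, P is followed by T with FIRST {a, d, e, z}; in T'→S' S' P e, P is followed by e with FIRST {e}. Thus FOLLOW(P) = {$, a, d, e, z}.
FOLLOW(T): in T→S e T S', T is followed by S' with FIRST {epsilon, a, d, e, z}; in T→S e T S', the suffix after T is nullable (adds nothing new); in P→z a P T, the suffix after T is empty, so FOLLOW(T) ⊇ FOLLOW(P) = {$, a, d, e, z}; in S'→S T d T', T is followed by d T' with FIRST {d}. Thus FOLLOW(T) = {$, a, d, e, z}.
FOLLOW(S'): in S→S' P, S' is followed by P with FIRST {epsilon, a, d, e, z}; in S→S' P, the suffix after S' is nullable, so FOLLOW(S') ⊇ FOLLOW(S) = {$, a, d, e, z}; in T→S e T S', the suffix after S' is empty, so FOLLOW(S') ⊇ FOLLOW(T) = {$, a, d, e, z}; in T'→S' S' P e (occurrence 1), S' is followed by S' P e with FIRST {a, d, e, z}; in T'→S' S' P e (occurrence 2), S' is followed by P e with FIRST {a, d, e, z}. Thus FOLLOW(S') = {$, a, d, e, z}.
FOLLOW(T'): in P→T' c z a, T' is followed by c z a with FIRST {c}; in S'→d c a T', the suffix after T' is empty, so FOLLOW(T') ⊇ FOLLOW(S') = {$, a, d, e, z}; in S'→S T d T', the suffix after T' is empty, so FOLLOW(T') ⊇ FOLLOW(S') = {$, a, d, e, z}. Thus FOLLOW(T') = {$, a, c, d, e, z}.

{$, a, d, e, z}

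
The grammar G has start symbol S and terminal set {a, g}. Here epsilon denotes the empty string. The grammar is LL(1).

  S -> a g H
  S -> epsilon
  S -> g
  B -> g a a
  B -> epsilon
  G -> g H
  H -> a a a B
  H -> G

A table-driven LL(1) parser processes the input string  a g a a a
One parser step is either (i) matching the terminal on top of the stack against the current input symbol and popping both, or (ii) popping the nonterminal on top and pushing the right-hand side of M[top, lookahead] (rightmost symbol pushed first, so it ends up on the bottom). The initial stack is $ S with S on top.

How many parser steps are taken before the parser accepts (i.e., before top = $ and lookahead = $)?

step 1: stack=$ S  input=a g a a a $  — expand S -> a g H
step 2: stack=$ H g a  input=a g a a a $  — match a
step 3: stack=$ H g  input=g a a a $  — match g
step 4: stack=$ H  input=a a a $  — expand H -> a a a B
step 5: stack=$ B a a a  input=a a a $  — match a
step 6: stack=$ B a a  input=a a $  — match a
step 7: stack=$ B a  input=a $  — match a
step 8: stack=$ B  input=$  — expand B -> epsilon
Accept reached after 8 steps.

8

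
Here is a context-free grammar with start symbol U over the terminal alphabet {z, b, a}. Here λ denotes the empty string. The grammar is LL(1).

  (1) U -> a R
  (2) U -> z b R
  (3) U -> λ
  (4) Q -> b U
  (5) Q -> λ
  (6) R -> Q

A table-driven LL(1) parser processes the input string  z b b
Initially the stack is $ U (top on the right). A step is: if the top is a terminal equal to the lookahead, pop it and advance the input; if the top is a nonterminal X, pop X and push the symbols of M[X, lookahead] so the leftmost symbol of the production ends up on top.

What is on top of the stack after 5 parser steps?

b

     Stack    Input    Action
  1  $ U      z b b $  expand U -> z b R
  2  $ R b z  z b b $  match z
  3  $ R b    b b $    match b
  4  $ R      b $      expand R -> Q
  5  $ Q      b $      expand Q -> b U
Stack after step 5: $ U b (top = b).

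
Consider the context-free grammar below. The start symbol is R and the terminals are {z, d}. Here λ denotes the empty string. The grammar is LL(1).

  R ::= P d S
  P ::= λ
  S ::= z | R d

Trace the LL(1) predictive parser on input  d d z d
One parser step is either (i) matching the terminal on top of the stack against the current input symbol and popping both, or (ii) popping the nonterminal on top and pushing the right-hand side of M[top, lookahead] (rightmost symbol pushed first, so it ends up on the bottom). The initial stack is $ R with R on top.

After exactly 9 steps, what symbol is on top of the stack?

d

step 1: stack=$ R  input=d d z d $  — expand R ::= P d S
step 2: stack=$ S d P  input=d d z d $  — expand P ::= λ
step 3: stack=$ S d  input=d d z d $  — match d
step 4: stack=$ S  input=d z d $  — expand S ::= R d
step 5: stack=$ d R  input=d z d $  — expand R ::= P d S
step 6: stack=$ d S d P  input=d z d $  — expand P ::= λ
step 7: stack=$ d S d  input=d z d $  — match d
step 8: stack=$ d S  input=z d $  — expand S ::= z
step 9: stack=$ d z  input=z d $  — match z
Stack after step 9: $ d (top = d).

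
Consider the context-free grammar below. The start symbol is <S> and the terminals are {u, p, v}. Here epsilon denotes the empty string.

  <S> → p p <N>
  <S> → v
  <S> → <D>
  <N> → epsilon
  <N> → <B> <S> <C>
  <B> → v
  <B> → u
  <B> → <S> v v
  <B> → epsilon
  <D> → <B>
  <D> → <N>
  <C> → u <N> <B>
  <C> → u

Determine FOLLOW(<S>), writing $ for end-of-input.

FIRST(<C>): from <C>→u <N> <B> we get {u}; from <C>→u we get {u}. So FIRST(<C>) = {u}.
FIRST(<S>): from <S>→p p <N> we get {p}; from <S>→v we get {v}; from <S>→<D> we get {epsilon, p, u, v}. So FIRST(<S>) = {epsilon, p, u, v}.
FIRST(<B>): from <B>→v we get {v}; from <B>→u we get {u}; from <B>→<S> v v we get {p, u, v}; from <B>→epsilon we get {epsilon}. So FIRST(<B>) = {epsilon, p, u, v}.
FIRST(<N>): from <N>→epsilon we get {epsilon}; from <N>→<B> <S> <C> we get {p, u, v}. So FIRST(<N>) = {epsilon, p, u, v}.
FIRST(<D>): from <D>→<B> we get {epsilon, p, u, v}; from <D>→<N> we get {epsilon, p, u, v}. So FIRST(<D>) = {epsilon, p, u, v}.
FOLLOW(<S>) includes $ since <S> is the start symbol.
FOLLOW(<S>): in <N>→<B> <S> <C>, <S> is followed by <C> with FIRST {u}; in <B>→<S> v v, <S> is followed by v v with FIRST {v}. Thus FOLLOW(<S>) = {$, u, v}.
FOLLOW(<D>): in <S>→<D>, the suffix after <D> is empty, so FOLLOW(<D>) ⊇ FOLLOW(<S>) = {$, u, v}. Thus FOLLOW(<D>) = {$, u, v}.
FOLLOW(<N>): in <S>→p p <N>, the suffix after <N> is empty, so FOLLOW(<N>) ⊇ FOLLOW(<S>) = {$, u, v}; in <D>→<N>, the suffix after <N> is empty, so FOLLOW(<N>) ⊇ FOLLOW(<D>) = {$, u, v}; in <C>→u <N> <B>, <N> is followed by <B> with FIRST {epsilon, p, u, v}; in <C>→u <N> <B>, the suffix after <N> is nullable, so FOLLOW(<N>) ⊇ FOLLOW(<C>) = {$, p, u, v}. Thus FOLLOW(<N>) = {$, p, u, v}.
FOLLOW(<C>): in <N>→<B> <S> <C>, the suffix after <C> is empty, so FOLLOW(<C>) ⊇ FOLLOW(<N>) = {$, p, u, v}. Thus FOLLOW(<C>) = {$, p, u, v}.
FOLLOW(<B>): in <N>→<B> <S> <C>, <B> is followed by <S> <C> with FIRST {p, u, v}; in <D>→<B>, the suffix after <B> is empty, so FOLLOW(<B>) ⊇ FOLLOW(<D>) = {$, u, v}; in <C>→u <N> <B>, the suffix after <B> is empty, so FOLLOW(<B>) ⊇ FOLLOW(<C>) = {$, p, u, v}. Thus FOLLOW(<B>) = {$, p, u, v}.

{$, u, v}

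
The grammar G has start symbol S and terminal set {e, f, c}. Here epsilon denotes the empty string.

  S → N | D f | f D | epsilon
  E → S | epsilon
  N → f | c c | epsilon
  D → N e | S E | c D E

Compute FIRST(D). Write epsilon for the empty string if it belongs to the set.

FIRST(N) = {epsilon, c, f}
FIRST(S) = {epsilon, c, e, f}  (via N, D f)
FIRST(E) = {epsilon, c, e, f}  (via S)
FIRST(D) = {epsilon, c, e, f}  (via N e, S E)

{epsilon, c, e, f}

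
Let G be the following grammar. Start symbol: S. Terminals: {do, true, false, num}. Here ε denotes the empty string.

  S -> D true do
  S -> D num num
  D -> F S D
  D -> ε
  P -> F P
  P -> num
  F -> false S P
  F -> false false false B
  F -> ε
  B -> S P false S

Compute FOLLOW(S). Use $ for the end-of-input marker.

FIRST(F) = {ε, false}
FIRST(P) = {false, num}  (via F P)
FIRST(S) = {false, num, true}  (via D true do, D num num)
FIRST(D) = {ε, false, num, true}  (via F S D)
FIRST(B) = {false, num, true}  (via S P false S)
FOLLOW(S) includes $ since S is the start symbol.
FOLLOW(D): in S->D true do, D is followed by true do with FIRST {true}; in S->D num num, D is followed by num num with FIRST {num}; in D->F S D, the suffix after D is empty (adds nothing new). Thus FOLLOW(D) = {num, true}.
FOLLOW(F): in D->F S D, F is followed by S D with FIRST {false, num, true}; in P->F P, F is followed by P with FIRST {false, num}. Thus FOLLOW(F) = {false, num, true}.
FOLLOW(P): in P->F P, the suffix after P is empty (adds nothing new); in F->false S P, the suffix after P is empty, so FOLLOW(P) ⊇ FOLLOW(F) = {false, num, true}; in B->S P false S, P is followed by false S with FIRST {false}. Thus FOLLOW(P) = {false, num, true}.
FOLLOW(B): in F->false false false B, the suffix after B is empty, so FOLLOW(B) ⊇ FOLLOW(F) = {false, num, true}. Thus FOLLOW(B) = {false, num, true}.
FOLLOW(S): in D->F S D, S is followed by D with FIRST {ε, false, num, true}; in D->F S D, the suffix after S is nullable, so FOLLOW(S) ⊇ FOLLOW(D) = {num, true}; in F->false S P, S is followed by P with FIRST {false, num}; in B->S P false S (occurrence 1), S is followed by P false S with FIRST {false, num}; in B->S P false S (occurrence 2), the suffix after S is empty, so FOLLOW(S) ⊇ FOLLOW(B) = {false, num, true}. Thus FOLLOW(S) = {$, false, num, true}.

{$, false, num, true}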